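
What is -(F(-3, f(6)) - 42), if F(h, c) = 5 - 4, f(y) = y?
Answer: 41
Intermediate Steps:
F(h, c) = 1
-(F(-3, f(6)) - 42) = -(1 - 42) = -1*(-41) = 41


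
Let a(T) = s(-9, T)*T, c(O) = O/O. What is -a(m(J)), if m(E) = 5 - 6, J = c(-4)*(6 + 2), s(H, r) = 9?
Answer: 9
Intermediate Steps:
c(O) = 1
J = 8 (J = 1*(6 + 2) = 1*8 = 8)
m(E) = -1
a(T) = 9*T
-a(m(J)) = -9*(-1) = -1*(-9) = 9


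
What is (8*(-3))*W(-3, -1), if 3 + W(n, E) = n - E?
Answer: 120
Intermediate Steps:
W(n, E) = -3 + n - E (W(n, E) = -3 + (n - E) = -3 + n - E)
(8*(-3))*W(-3, -1) = (8*(-3))*(-3 - 3 - 1*(-1)) = -24*(-3 - 3 + 1) = -24*(-5) = 120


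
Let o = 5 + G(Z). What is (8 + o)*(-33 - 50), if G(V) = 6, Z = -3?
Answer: -1577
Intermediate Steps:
o = 11 (o = 5 + 6 = 11)
(8 + o)*(-33 - 50) = (8 + 11)*(-33 - 50) = 19*(-83) = -1577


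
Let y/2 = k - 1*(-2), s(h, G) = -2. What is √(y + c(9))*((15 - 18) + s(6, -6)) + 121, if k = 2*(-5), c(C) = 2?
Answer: 121 - 5*I*√14 ≈ 121.0 - 18.708*I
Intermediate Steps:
k = -10
y = -16 (y = 2*(-10 - 1*(-2)) = 2*(-10 + 2) = 2*(-8) = -16)
√(y + c(9))*((15 - 18) + s(6, -6)) + 121 = √(-16 + 2)*((15 - 18) - 2) + 121 = √(-14)*(-3 - 2) + 121 = (I*√14)*(-5) + 121 = -5*I*√14 + 121 = 121 - 5*I*√14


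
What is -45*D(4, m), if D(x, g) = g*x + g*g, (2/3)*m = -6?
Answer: -2025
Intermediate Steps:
m = -9 (m = (3/2)*(-6) = -9)
D(x, g) = g**2 + g*x (D(x, g) = g*x + g**2 = g**2 + g*x)
-45*D(4, m) = -(-405)*(-9 + 4) = -(-405)*(-5) = -45*45 = -2025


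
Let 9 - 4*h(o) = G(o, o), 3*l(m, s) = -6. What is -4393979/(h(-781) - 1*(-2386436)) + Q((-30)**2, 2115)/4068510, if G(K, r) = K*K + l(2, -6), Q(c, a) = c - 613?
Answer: -11917537572047/6059227874490 ≈ -1.9668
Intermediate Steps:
l(m, s) = -2 (l(m, s) = (1/3)*(-6) = -2)
Q(c, a) = -613 + c
G(K, r) = -2 + K**2 (G(K, r) = K*K - 2 = K**2 - 2 = -2 + K**2)
h(o) = 11/4 - o**2/4 (h(o) = 9/4 - (-2 + o**2)/4 = 9/4 + (1/2 - o**2/4) = 11/4 - o**2/4)
-4393979/(h(-781) - 1*(-2386436)) + Q((-30)**2, 2115)/4068510 = -4393979/((11/4 - 1/4*(-781)**2) - 1*(-2386436)) + (-613 + (-30)**2)/4068510 = -4393979/((11/4 - 1/4*609961) + 2386436) + (-613 + 900)*(1/4068510) = -4393979/((11/4 - 609961/4) + 2386436) + 287*(1/4068510) = -4393979/(-304975/2 + 2386436) + 287/4068510 = -4393979/4467897/2 + 287/4068510 = -4393979*2/4467897 + 287/4068510 = -8787958/4467897 + 287/4068510 = -11917537572047/6059227874490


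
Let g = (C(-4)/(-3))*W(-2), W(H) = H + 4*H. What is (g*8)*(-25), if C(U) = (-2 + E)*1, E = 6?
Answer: -8000/3 ≈ -2666.7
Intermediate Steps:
C(U) = 4 (C(U) = (-2 + 6)*1 = 4*1 = 4)
W(H) = 5*H
g = 40/3 (g = (4/(-3))*(5*(-2)) = (4*(-⅓))*(-10) = -4/3*(-10) = 40/3 ≈ 13.333)
(g*8)*(-25) = ((40/3)*8)*(-25) = (320/3)*(-25) = -8000/3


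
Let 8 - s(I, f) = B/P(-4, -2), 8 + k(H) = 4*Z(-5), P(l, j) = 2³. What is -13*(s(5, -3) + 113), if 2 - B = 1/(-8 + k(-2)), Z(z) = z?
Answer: -452075/288 ≈ -1569.7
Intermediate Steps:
P(l, j) = 8
k(H) = -28 (k(H) = -8 + 4*(-5) = -8 - 20 = -28)
B = 73/36 (B = 2 - 1/(-8 - 28) = 2 - 1/(-36) = 2 - 1*(-1/36) = 2 + 1/36 = 73/36 ≈ 2.0278)
s(I, f) = 2231/288 (s(I, f) = 8 - 73/(36*8) = 8 - 1*73/288 = 8 - 73/288 = 2231/288)
-13*(s(5, -3) + 113) = -13*(2231/288 + 113) = -13*34775/288 = -452075/288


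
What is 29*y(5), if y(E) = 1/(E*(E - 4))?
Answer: 29/5 ≈ 5.8000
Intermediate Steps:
y(E) = 1/(E*(-4 + E))
29*y(5) = 29*(1/(5*(-4 + 5))) = 29*((⅕)/1) = 29*((⅕)*1) = 29*(⅕) = 29/5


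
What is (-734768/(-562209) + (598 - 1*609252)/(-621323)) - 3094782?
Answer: -1081047969822763724/349313382507 ≈ -3.0948e+6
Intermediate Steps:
(-734768/(-562209) + (598 - 1*609252)/(-621323)) - 3094782 = (-734768*(-1/562209) + (598 - 609252)*(-1/621323)) - 3094782 = (734768/562209 - 608654*(-1/621323)) - 3094782 = (734768/562209 + 608654/621323) - 3094782 = 798719014750/349313382507 - 3094782 = -1081047969822763724/349313382507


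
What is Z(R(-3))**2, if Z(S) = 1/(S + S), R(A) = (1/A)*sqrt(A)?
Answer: -3/4 ≈ -0.75000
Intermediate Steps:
R(A) = 1/sqrt(A) (R(A) = sqrt(A)/A = 1/sqrt(A))
Z(S) = 1/(2*S)
Z(R(-3))**2 = (1/(2*(1/sqrt(-3))))**2 = (1/(2*((-I*sqrt(3)/3))))**2 = ((I*sqrt(3))/2)**2 = (I*sqrt(3)/2)**2 = -3/4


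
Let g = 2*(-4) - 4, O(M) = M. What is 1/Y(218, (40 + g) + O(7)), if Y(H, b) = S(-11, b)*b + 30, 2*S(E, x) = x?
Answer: 2/1285 ≈ 0.0015564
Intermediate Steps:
S(E, x) = x/2
g = -12 (g = -8 - 4 = -12)
Y(H, b) = 30 + b²/2 (Y(H, b) = (b/2)*b + 30 = b²/2 + 30 = 30 + b²/2)
1/Y(218, (40 + g) + O(7)) = 1/(30 + ((40 - 12) + 7)²/2) = 1/(30 + (28 + 7)²/2) = 1/(30 + (½)*35²) = 1/(30 + (½)*1225) = 1/(30 + 1225/2) = 1/(1285/2) = 2/1285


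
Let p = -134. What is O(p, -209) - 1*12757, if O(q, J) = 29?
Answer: -12728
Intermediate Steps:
O(p, -209) - 1*12757 = 29 - 1*12757 = 29 - 12757 = -12728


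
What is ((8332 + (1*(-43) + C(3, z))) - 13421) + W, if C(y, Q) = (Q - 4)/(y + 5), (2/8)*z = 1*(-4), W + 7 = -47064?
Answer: -104411/2 ≈ -52206.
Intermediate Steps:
W = -47071 (W = -7 - 47064 = -47071)
z = -16 (z = 4*(1*(-4)) = 4*(-4) = -16)
C(y, Q) = (-4 + Q)/(5 + y)
((8332 + (1*(-43) + C(3, z))) - 13421) + W = ((8332 + (1*(-43) + (-4 - 16)/(5 + 3))) - 13421) - 47071 = ((8332 + (-43 - 20/8)) - 13421) - 47071 = ((8332 + (-43 + (⅛)*(-20))) - 13421) - 47071 = ((8332 + (-43 - 5/2)) - 13421) - 47071 = ((8332 - 91/2) - 13421) - 47071 = (16573/2 - 13421) - 47071 = -10269/2 - 47071 = -104411/2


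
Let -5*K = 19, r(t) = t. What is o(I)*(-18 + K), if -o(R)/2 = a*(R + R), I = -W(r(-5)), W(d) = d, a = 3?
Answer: 1308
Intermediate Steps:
K = -19/5 (K = -1/5*19 = -19/5 ≈ -3.8000)
I = 5 (I = -1*(-5) = 5)
o(R) = -12*R (o(R) = -6*(R + R) = -6*2*R = -12*R)
o(I)*(-18 + K) = (-12*5)*(-18 - 19/5) = -60*(-109/5) = 1308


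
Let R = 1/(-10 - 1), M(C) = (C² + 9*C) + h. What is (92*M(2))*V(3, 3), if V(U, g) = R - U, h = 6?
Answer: -87584/11 ≈ -7962.2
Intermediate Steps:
M(C) = 6 + C² + 9*C (M(C) = (C² + 9*C) + 6 = 6 + C² + 9*C)
R = -1/11 (R = 1/(-11) = -1/11 ≈ -0.090909)
V(U, g) = -1/11 - U
(92*M(2))*V(3, 3) = (92*(6 + 2² + 9*2))*(-1/11 - 1*3) = (92*(6 + 4 + 18))*(-1/11 - 3) = (92*28)*(-34/11) = 2576*(-34/11) = -87584/11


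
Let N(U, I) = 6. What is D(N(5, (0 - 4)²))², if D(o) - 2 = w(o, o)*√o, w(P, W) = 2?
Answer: 28 + 8*√6 ≈ 47.596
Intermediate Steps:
D(o) = 2 + 2*√o
D(N(5, (0 - 4)²))² = (2 + 2*√6)²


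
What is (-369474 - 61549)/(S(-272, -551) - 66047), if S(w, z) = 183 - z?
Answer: 431023/65313 ≈ 6.5993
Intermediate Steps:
(-369474 - 61549)/(S(-272, -551) - 66047) = (-369474 - 61549)/((183 - 1*(-551)) - 66047) = -431023/((183 + 551) - 66047) = -431023/(734 - 66047) = -431023/(-65313) = -431023*(-1/65313) = 431023/65313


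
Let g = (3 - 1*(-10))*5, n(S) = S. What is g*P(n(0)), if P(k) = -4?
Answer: -260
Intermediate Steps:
g = 65 (g = (3 + 10)*5 = 13*5 = 65)
g*P(n(0)) = 65*(-4) = -260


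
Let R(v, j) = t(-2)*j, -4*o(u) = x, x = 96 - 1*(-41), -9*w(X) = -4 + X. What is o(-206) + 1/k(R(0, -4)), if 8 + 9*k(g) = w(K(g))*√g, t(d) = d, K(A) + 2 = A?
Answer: -11393/322 + 81*√2/1288 ≈ -35.293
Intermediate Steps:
K(A) = -2 + A
w(X) = 4/9 - X/9 (w(X) = -(-4 + X)/9 = 4/9 - X/9)
x = 137 (x = 96 + 41 = 137)
o(u) = -137/4 (o(u) = -¼*137 = -137/4)
R(v, j) = -2*j
k(g) = -8/9 + √g*(⅔ - g/9)/9 (k(g) = -8/9 + ((4/9 - (-2 + g)/9)*√g)/9 = -8/9 + ((4/9 + (2/9 - g/9))*√g)/9 = -8/9 + ((⅔ - g/9)*√g)/9 = -8/9 + (√g*(⅔ - g/9))/9 = -8/9 + √g*(⅔ - g/9)/9)
o(-206) + 1/k(R(0, -4)) = -137/4 + 1/(-8/9 + √(-2*(-4))*(6 - (-2)*(-4))/81) = -137/4 + 1/(-8/9 + √8*(6 - 1*8)/81) = -137/4 + 1/(-8/9 + (2*√2)*(6 - 8)/81) = -137/4 + 1/(-8/9 + (1/81)*(2*√2)*(-2)) = -137/4 + 1/(-8/9 - 4*√2/81)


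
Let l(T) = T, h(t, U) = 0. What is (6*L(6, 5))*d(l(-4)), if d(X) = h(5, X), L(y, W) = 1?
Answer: 0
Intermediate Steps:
d(X) = 0
(6*L(6, 5))*d(l(-4)) = (6*1)*0 = 6*0 = 0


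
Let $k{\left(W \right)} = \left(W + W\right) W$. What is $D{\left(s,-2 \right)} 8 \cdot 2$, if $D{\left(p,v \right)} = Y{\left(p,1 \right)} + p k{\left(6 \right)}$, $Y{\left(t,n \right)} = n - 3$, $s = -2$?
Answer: $-2336$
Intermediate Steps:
$k{\left(W \right)} = 2 W^{2}$ ($k{\left(W \right)} = 2 W W = 2 W^{2}$)
$Y{\left(t,n \right)} = -3 + n$
$D{\left(p,v \right)} = -2 + 72 p$ ($D{\left(p,v \right)} = \left(-3 + 1\right) + p 2 \cdot 6^{2} = -2 + p 2 \cdot 36 = -2 + p 72 = -2 + 72 p$)
$D{\left(s,-2 \right)} 8 \cdot 2 = \left(-2 + 72 \left(-2\right)\right) 8 \cdot 2 = \left(-2 - 144\right) 8 \cdot 2 = \left(-146\right) 8 \cdot 2 = \left(-1168\right) 2 = -2336$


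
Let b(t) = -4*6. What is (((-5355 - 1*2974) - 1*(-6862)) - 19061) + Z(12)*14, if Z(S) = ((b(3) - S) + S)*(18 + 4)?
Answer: -27920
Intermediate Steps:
b(t) = -24
Z(S) = -528 (Z(S) = ((-24 - S) + S)*(18 + 4) = -24*22 = -528)
(((-5355 - 1*2974) - 1*(-6862)) - 19061) + Z(12)*14 = (((-5355 - 1*2974) - 1*(-6862)) - 19061) - 528*14 = (((-5355 - 2974) + 6862) - 19061) - 7392 = ((-8329 + 6862) - 19061) - 7392 = (-1467 - 19061) - 7392 = -20528 - 7392 = -27920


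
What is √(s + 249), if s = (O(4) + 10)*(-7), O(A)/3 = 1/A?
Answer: √695/2 ≈ 13.181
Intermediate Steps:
O(A) = 3/A
s = -301/4 (s = (3/4 + 10)*(-7) = (3*(¼) + 10)*(-7) = (¾ + 10)*(-7) = (43/4)*(-7) = -301/4 ≈ -75.250)
√(s + 249) = √(-301/4 + 249) = √(695/4) = √695/2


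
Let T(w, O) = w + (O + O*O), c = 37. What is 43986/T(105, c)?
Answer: 43986/1511 ≈ 29.111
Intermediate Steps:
T(w, O) = O + w + O² (T(w, O) = w + (O + O²) = O + w + O²)
43986/T(105, c) = 43986/(37 + 105 + 37²) = 43986/(37 + 105 + 1369) = 43986/1511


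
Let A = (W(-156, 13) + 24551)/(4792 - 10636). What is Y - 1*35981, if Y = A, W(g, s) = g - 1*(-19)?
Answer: -35049563/974 ≈ -35985.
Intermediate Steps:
W(g, s) = 19 + g (W(g, s) = g + 19 = 19 + g)
A = -4069/974 (A = ((19 - 156) + 24551)/(4792 - 10636) = (-137 + 24551)/(-5844) = 24414*(-1/5844) = -4069/974 ≈ -4.1776)
Y = -4069/974 ≈ -4.1776
Y - 1*35981 = -4069/974 - 1*35981 = -4069/974 - 35981 = -35049563/974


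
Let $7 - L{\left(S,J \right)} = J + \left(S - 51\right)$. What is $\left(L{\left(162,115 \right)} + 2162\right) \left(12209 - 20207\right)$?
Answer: $-15540114$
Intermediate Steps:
$L{\left(S,J \right)} = 58 - J - S$ ($L{\left(S,J \right)} = 7 - \left(J + \left(S - 51\right)\right) = 7 - \left(J + \left(-51 + S\right)\right) = 7 - \left(-51 + J + S\right) = 58 - J - S$)
$\left(L{\left(162,115 \right)} + 2162\right) \left(12209 - 20207\right) = \left(\left(58 - 115 - 162\right) + 2162\right) \left(12209 - 20207\right) = \left(\left(58 - 115 - 162\right) + 2162\right) \left(-7998\right) = \left(-219 + 2162\right) \left(-7998\right) = 1943 \left(-7998\right) = -15540114$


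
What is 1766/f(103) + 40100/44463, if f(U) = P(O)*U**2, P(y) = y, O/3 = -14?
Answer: 2964859357/3301955769 ≈ 0.89791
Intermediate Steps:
O = -42 (O = 3*(-14) = -42)
f(U) = -42*U**2
1766/f(103) + 40100/44463 = 1766/((-42*103**2)) + 40100/44463 = 1766/((-42*10609)) + 40100*(1/44463) = 1766/(-445578) + 40100/44463 = 1766*(-1/445578) + 40100/44463 = -883/222789 + 40100/44463 = 2964859357/3301955769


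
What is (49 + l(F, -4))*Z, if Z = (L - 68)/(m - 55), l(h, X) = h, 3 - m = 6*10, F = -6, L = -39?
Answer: 4601/112 ≈ 41.080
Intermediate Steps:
m = -57 (m = 3 - 6*10 = 3 - 1*60 = 3 - 60 = -57)
Z = 107/112 (Z = (-39 - 68)/(-57 - 55) = -107/(-112) = -107*(-1/112) = 107/112 ≈ 0.95536)
(49 + l(F, -4))*Z = (49 - 6)*(107/112) = 43*(107/112) = 4601/112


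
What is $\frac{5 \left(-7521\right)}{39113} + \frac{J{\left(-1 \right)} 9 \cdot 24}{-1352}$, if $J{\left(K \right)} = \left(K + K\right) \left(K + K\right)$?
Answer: $- \frac{10579449}{6610097} \approx -1.6005$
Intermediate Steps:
$J{\left(K \right)} = 4 K^{2}$ ($J{\left(K \right)} = 2 K 2 K = 4 K^{2}$)
$\frac{5 \left(-7521\right)}{39113} + \frac{J{\left(-1 \right)} 9 \cdot 24}{-1352} = \frac{5 \left(-7521\right)}{39113} + \frac{4 \left(-1\right)^{2} \cdot 9 \cdot 24}{-1352} = \left(-37605\right) \frac{1}{39113} + 4 \cdot 1 \cdot 9 \cdot 24 \left(- \frac{1}{1352}\right) = - \frac{37605}{39113} + 4 \cdot 9 \cdot 24 \left(- \frac{1}{1352}\right) = - \frac{37605}{39113} + 36 \cdot 24 \left(- \frac{1}{1352}\right) = - \frac{37605}{39113} + 864 \left(- \frac{1}{1352}\right) = - \frac{37605}{39113} - \frac{108}{169} = - \frac{10579449}{6610097}$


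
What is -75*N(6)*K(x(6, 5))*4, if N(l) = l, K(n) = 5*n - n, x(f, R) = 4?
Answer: -28800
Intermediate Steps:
K(n) = 4*n
-75*N(6)*K(x(6, 5))*4 = -75*6*(4*4)*4 = -75*6*16*4 = -7200*4 = -75*384 = -28800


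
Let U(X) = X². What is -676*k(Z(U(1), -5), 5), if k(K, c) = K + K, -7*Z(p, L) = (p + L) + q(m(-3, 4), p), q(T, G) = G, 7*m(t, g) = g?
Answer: -4056/7 ≈ -579.43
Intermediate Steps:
m(t, g) = g/7
Z(p, L) = -2*p/7 - L/7 (Z(p, L) = -((p + L) + p)/7 = -((L + p) + p)/7 = -(L + 2*p)/7 = -2*p/7 - L/7)
k(K, c) = 2*K
-676*k(Z(U(1), -5), 5) = -1352*(-2/7*1² - ⅐*(-5)) = -1352*(-2/7*1 + 5/7) = -1352*(-2/7 + 5/7) = -1352*3/7 = -676*6/7 = -4056/7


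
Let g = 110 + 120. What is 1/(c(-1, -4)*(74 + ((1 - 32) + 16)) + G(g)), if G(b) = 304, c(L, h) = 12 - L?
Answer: 1/1071 ≈ 0.00093371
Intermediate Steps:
g = 230
1/(c(-1, -4)*(74 + ((1 - 32) + 16)) + G(g)) = 1/((12 - 1*(-1))*(74 + ((1 - 32) + 16)) + 304) = 1/((12 + 1)*(74 + (-31 + 16)) + 304) = 1/(13*(74 - 15) + 304) = 1/(13*59 + 304) = 1/(767 + 304) = 1/1071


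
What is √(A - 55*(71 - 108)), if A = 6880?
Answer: √8915 ≈ 94.419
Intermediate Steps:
√(A - 55*(71 - 108)) = √(6880 - 55*(71 - 108)) = √(6880 - 55*(-37)) = √(6880 + 2035) = √8915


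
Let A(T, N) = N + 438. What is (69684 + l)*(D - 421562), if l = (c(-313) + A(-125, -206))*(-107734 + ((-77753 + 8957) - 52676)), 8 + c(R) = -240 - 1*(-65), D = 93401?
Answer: 3662739467010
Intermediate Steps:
A(T, N) = 438 + N
c(R) = -183 (c(R) = -8 + (-240 - 1*(-65)) = -8 + (-240 + 65) = -8 - 175 = -183)
l = -11231094 (l = (-183 + (438 - 206))*(-107734 + ((-77753 + 8957) - 52676)) = (-183 + 232)*(-107734 + (-68796 - 52676)) = 49*(-107734 - 121472) = 49*(-229206) = -11231094)
(69684 + l)*(D - 421562) = (69684 - 11231094)*(93401 - 421562) = -11161410*(-328161) = 3662739467010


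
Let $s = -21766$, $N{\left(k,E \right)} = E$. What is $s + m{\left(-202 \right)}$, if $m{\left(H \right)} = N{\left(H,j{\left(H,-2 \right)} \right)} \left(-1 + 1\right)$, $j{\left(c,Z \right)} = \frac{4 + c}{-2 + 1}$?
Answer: $-21766$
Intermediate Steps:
$j{\left(c,Z \right)} = -4 - c$ ($j{\left(c,Z \right)} = \frac{4 + c}{-1} = \left(4 + c\right) \left(-1\right) = -4 - c$)
$m{\left(H \right)} = 0$ ($m{\left(H \right)} = \left(-4 - H\right) \left(-1 + 1\right) = \left(-4 - H\right) 0 = 0$)
$s + m{\left(-202 \right)} = -21766 + 0 = -21766$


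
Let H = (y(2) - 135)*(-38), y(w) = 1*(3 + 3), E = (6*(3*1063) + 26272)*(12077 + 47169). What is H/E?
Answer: 2451/1345061938 ≈ 1.8222e-6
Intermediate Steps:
E = 2690123876 (E = (6*3189 + 26272)*59246 = (19134 + 26272)*59246 = 45406*59246 = 2690123876)
y(w) = 6 (y(w) = 1*6 = 6)
H = 4902 (H = (6 - 135)*(-38) = -129*(-38) = 4902)
H/E = 4902/2690123876 = 4902*(1/2690123876) = 2451/1345061938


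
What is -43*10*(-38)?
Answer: 16340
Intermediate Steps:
-43*10*(-38) = -430*(-38) = 16340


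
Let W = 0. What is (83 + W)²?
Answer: 6889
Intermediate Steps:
(83 + W)² = (83 + 0)² = 83² = 6889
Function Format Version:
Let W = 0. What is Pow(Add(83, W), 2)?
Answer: 6889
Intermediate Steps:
Pow(Add(83, W), 2) = Pow(Add(83, 0), 2) = Pow(83, 2) = 6889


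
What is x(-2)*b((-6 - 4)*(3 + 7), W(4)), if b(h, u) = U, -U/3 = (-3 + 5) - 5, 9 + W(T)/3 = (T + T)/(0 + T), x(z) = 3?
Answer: 27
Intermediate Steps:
W(T) = -21 (W(T) = -27 + 3*((T + T)/(0 + T)) = -27 + 3*((2*T)/T) = -27 + 3*2 = -27 + 6 = -21)
U = 9 (U = -3*((-3 + 5) - 5) = -3*(2 - 5) = -3*(-3) = 9)
b(h, u) = 9
x(-2)*b((-6 - 4)*(3 + 7), W(4)) = 3*9 = 27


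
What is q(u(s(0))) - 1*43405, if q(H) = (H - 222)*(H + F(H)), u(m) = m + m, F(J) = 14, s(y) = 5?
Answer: -48493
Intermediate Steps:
u(m) = 2*m
q(H) = (-222 + H)*(14 + H) (q(H) = (H - 222)*(H + 14) = (-222 + H)*(14 + H))
q(u(s(0))) - 1*43405 = (-3108 + (2*5)² - 416*5) - 1*43405 = (-3108 + 10² - 208*10) - 43405 = (-3108 + 100 - 2080) - 43405 = -5088 - 43405 = -48493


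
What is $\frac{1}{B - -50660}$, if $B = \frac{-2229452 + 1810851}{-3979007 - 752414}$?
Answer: $\frac{4731421}{239694206461} \approx 1.9739 \cdot 10^{-5}$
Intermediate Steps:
$B = \frac{418601}{4731421}$ ($B = - \frac{418601}{-4731421} = \left(-418601\right) \left(- \frac{1}{4731421}\right) = \frac{418601}{4731421} \approx 0.088473$)
$\frac{1}{B - -50660} = \frac{1}{\frac{418601}{4731421} - -50660} = \frac{1}{\frac{418601}{4731421} + \left(-39882 + 90542\right)} = \frac{1}{\frac{418601}{4731421} + 50660} = \frac{1}{\frac{239694206461}{4731421}} = \frac{4731421}{239694206461}$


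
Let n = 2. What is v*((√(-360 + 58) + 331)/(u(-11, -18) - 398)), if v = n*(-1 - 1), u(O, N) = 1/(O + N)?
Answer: 38396/11543 + 116*I*√302/11543 ≈ 3.3263 + 0.17464*I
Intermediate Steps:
u(O, N) = 1/(N + O)
v = -4 (v = 2*(-1 - 1) = 2*(-2) = -4)
v*((√(-360 + 58) + 331)/(u(-11, -18) - 398)) = -4*(√(-360 + 58) + 331)/(1/(-18 - 11) - 398) = -4*(√(-302) + 331)/(1/(-29) - 398) = -4*(I*√302 + 331)/(-1/29 - 398) = -4*(331 + I*√302)/(-11543/29) = -4*(331 + I*√302)*(-29)/11543 = -4*(-9599/11543 - 29*I*√302/11543) = 38396/11543 + 116*I*√302/11543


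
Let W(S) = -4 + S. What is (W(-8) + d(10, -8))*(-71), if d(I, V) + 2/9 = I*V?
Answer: 58930/9 ≈ 6547.8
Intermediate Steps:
d(I, V) = -2/9 + I*V
(W(-8) + d(10, -8))*(-71) = ((-4 - 8) + (-2/9 + 10*(-8)))*(-71) = (-12 + (-2/9 - 80))*(-71) = (-12 - 722/9)*(-71) = -830/9*(-71) = 58930/9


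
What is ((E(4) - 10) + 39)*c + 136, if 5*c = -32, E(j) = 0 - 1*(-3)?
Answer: -344/5 ≈ -68.800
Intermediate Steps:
E(j) = 3 (E(j) = 0 + 3 = 3)
c = -32/5 (c = (⅕)*(-32) = -32/5 ≈ -6.4000)
((E(4) - 10) + 39)*c + 136 = ((3 - 10) + 39)*(-32/5) + 136 = (-7 + 39)*(-32/5) + 136 = 32*(-32/5) + 136 = -1024/5 + 136 = -344/5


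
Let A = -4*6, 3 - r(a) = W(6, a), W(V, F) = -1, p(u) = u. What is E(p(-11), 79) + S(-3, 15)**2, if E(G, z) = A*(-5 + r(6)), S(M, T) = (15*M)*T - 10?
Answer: 469249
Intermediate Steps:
r(a) = 4 (r(a) = 3 - 1*(-1) = 3 + 1 = 4)
A = -24
S(M, T) = -10 + 15*M*T (S(M, T) = 15*M*T - 10 = -10 + 15*M*T)
E(G, z) = 24 (E(G, z) = -24*(-5 + 4) = -24*(-1) = 24)
E(p(-11), 79) + S(-3, 15)**2 = 24 + (-10 + 15*(-3)*15)**2 = 24 + (-10 - 675)**2 = 24 + (-685)**2 = 24 + 469225 = 469249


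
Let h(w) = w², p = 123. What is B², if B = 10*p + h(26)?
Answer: 3632836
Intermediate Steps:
B = 1906 (B = 10*123 + 26² = 1230 + 676 = 1906)
B² = 1906² = 3632836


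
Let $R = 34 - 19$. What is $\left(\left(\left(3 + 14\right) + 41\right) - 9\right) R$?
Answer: $735$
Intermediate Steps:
$R = 15$
$\left(\left(\left(3 + 14\right) + 41\right) - 9\right) R = \left(\left(\left(3 + 14\right) + 41\right) - 9\right) 15 = \left(\left(17 + 41\right) - 9\right) 15 = \left(58 - 9\right) 15 = 49 \cdot 15 = 735$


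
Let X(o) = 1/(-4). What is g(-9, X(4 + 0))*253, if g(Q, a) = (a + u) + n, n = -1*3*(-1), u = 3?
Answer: 5819/4 ≈ 1454.8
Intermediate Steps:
n = 3 (n = -3*(-1) = 3)
X(o) = -¼
g(Q, a) = 6 + a (g(Q, a) = (a + 3) + 3 = (3 + a) + 3 = 6 + a)
g(-9, X(4 + 0))*253 = (6 - ¼)*253 = (23/4)*253 = 5819/4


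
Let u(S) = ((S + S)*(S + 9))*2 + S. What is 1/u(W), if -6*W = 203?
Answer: 18/59885 ≈ 0.00030058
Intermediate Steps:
W = -203/6 (W = -⅙*203 = -203/6 ≈ -33.833)
u(S) = S + 4*S*(9 + S) (u(S) = ((2*S)*(9 + S))*2 + S = (2*S*(9 + S))*2 + S = 4*S*(9 + S) + S = S + 4*S*(9 + S))
1/u(W) = 1/(-203*(37 + 4*(-203/6))/6) = 1/(-203*(37 - 406/3)/6) = 1/(-203/6*(-295/3)) = 1/(59885/18) = 18/59885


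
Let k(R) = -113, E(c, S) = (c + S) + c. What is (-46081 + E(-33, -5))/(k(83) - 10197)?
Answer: 23076/5155 ≈ 4.4764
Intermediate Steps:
E(c, S) = S + 2*c (E(c, S) = (S + c) + c = S + 2*c)
(-46081 + E(-33, -5))/(k(83) - 10197) = (-46081 + (-5 + 2*(-33)))/(-113 - 10197) = (-46081 + (-5 - 66))/(-10310) = (-46081 - 71)*(-1/10310) = -46152*(-1/10310) = 23076/5155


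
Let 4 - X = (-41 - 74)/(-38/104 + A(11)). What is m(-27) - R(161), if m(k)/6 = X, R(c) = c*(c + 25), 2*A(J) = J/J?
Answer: -173574/7 ≈ -24796.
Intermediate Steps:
A(J) = 1/2 (A(J) = (J/J)/2 = (1/2)*1 = 1/2)
R(c) = c*(25 + c)
X = 6008/7 (X = 4 - (-41 - 74)/(-38/104 + 1/2) = 4 - (-115)/(-38*1/104 + 1/2) = 4 - (-115)/(-19/52 + 1/2) = 4 - (-115)/7/52 = 4 - (-115)*52/7 = 4 - 1*(-5980/7) = 4 + 5980/7 = 6008/7 ≈ 858.29)
m(k) = 36048/7 (m(k) = 6*(6008/7) = 36048/7)
m(-27) - R(161) = 36048/7 - 161*(25 + 161) = 36048/7 - 161*186 = 36048/7 - 1*29946 = 36048/7 - 29946 = -173574/7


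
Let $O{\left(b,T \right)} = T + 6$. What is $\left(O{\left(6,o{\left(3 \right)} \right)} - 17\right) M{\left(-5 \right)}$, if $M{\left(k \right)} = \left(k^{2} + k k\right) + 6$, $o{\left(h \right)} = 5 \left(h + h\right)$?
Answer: $1064$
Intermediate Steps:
$o{\left(h \right)} = 10 h$ ($o{\left(h \right)} = 5 \cdot 2 h = 10 h$)
$O{\left(b,T \right)} = 6 + T$
$M{\left(k \right)} = 6 + 2 k^{2}$ ($M{\left(k \right)} = \left(k^{2} + k^{2}\right) + 6 = 2 k^{2} + 6 = 6 + 2 k^{2}$)
$\left(O{\left(6,o{\left(3 \right)} \right)} - 17\right) M{\left(-5 \right)} = \left(\left(6 + 10 \cdot 3\right) - 17\right) \left(6 + 2 \left(-5\right)^{2}\right) = \left(\left(6 + 30\right) - 17\right) \left(6 + 2 \cdot 25\right) = \left(36 - 17\right) \left(6 + 50\right) = 19 \cdot 56 = 1064$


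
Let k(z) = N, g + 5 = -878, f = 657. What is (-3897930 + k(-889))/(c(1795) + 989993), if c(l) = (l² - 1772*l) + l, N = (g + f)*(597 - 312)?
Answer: -3962340/1033073 ≈ -3.8355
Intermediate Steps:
g = -883 (g = -5 - 878 = -883)
N = -64410 (N = (-883 + 657)*(597 - 312) = -226*285 = -64410)
c(l) = l² - 1771*l
k(z) = -64410
(-3897930 + k(-889))/(c(1795) + 989993) = (-3897930 - 64410)/(1795*(-1771 + 1795) + 989993) = -3962340/(1795*24 + 989993) = -3962340/(43080 + 989993) = -3962340/1033073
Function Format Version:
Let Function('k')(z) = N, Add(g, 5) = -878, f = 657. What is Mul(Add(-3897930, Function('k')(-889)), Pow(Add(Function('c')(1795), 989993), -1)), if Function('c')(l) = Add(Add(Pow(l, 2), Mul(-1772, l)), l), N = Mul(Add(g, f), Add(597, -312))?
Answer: Rational(-3962340, 1033073) ≈ -3.8355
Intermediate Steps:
g = -883 (g = Add(-5, -878) = -883)
N = -64410 (N = Mul(Add(-883, 657), Add(597, -312)) = Mul(-226, 285) = -64410)
Function('c')(l) = Add(Pow(l, 2), Mul(-1771, l))
Function('k')(z) = -64410
Mul(Add(-3897930, Function('k')(-889)), Pow(Add(Function('c')(1795), 989993), -1)) = Mul(Add(-3897930, -64410), Pow(Add(Mul(1795, Add(-1771, 1795)), 989993), -1)) = Mul(-3962340, Pow(Add(Mul(1795, 24), 989993), -1)) = Mul(-3962340, Pow(Add(43080, 989993), -1)) = Mul(-3962340, Pow(1033073, -1)) = Mul(-3962340, Rational(1, 1033073)) = Rational(-3962340, 1033073)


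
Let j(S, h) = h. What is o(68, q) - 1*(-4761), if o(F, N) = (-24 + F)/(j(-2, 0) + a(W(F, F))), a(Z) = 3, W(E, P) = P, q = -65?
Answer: 14327/3 ≈ 4775.7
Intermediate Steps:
o(F, N) = -8 + F/3 (o(F, N) = (-24 + F)/(0 + 3) = (-24 + F)/3 = (-24 + F)*(⅓) = -8 + F/3)
o(68, q) - 1*(-4761) = (-8 + (⅓)*68) - 1*(-4761) = (-8 + 68/3) + 4761 = 44/3 + 4761 = 14327/3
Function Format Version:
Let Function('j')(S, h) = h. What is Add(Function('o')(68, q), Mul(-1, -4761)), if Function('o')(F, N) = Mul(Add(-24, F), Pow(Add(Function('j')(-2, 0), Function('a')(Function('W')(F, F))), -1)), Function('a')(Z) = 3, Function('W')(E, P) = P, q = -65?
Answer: Rational(14327, 3) ≈ 4775.7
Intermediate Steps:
Function('o')(F, N) = Add(-8, Mul(Rational(1, 3), F)) (Function('o')(F, N) = Mul(Add(-24, F), Pow(Add(0, 3), -1)) = Mul(Add(-24, F), Pow(3, -1)) = Mul(Add(-24, F), Rational(1, 3)) = Add(-8, Mul(Rational(1, 3), F)))
Add(Function('o')(68, q), Mul(-1, -4761)) = Add(Add(-8, Mul(Rational(1, 3), 68)), Mul(-1, -4761)) = Add(Add(-8, Rational(68, 3)), 4761) = Add(Rational(44, 3), 4761) = Rational(14327, 3)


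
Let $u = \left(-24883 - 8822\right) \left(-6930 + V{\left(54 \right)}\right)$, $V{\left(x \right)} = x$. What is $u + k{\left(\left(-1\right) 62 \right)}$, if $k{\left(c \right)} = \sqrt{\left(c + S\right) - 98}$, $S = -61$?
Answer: $231755580 + i \sqrt{221} \approx 2.3176 \cdot 10^{8} + 14.866 i$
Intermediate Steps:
$k{\left(c \right)} = \sqrt{-159 + c}$ ($k{\left(c \right)} = \sqrt{\left(c - 61\right) - 98} = \sqrt{\left(-61 + c\right) - 98} = \sqrt{-159 + c}$)
$u = 231755580$ ($u = \left(-24883 - 8822\right) \left(-6930 + 54\right) = \left(-33705\right) \left(-6876\right) = 231755580$)
$u + k{\left(\left(-1\right) 62 \right)} = 231755580 + \sqrt{-159 - 62} = 231755580 + \sqrt{-221} = 231755580 + i \sqrt{221}$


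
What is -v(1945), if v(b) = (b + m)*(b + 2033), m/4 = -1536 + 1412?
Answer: -5764122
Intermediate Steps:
m = -496 (m = 4*(-1536 + 1412) = 4*(-124) = -496)
v(b) = (-496 + b)*(2033 + b) (v(b) = (b - 496)*(b + 2033) = (-496 + b)*(2033 + b))
-v(1945) = -(-1008368 + 1945² + 1537*1945) = -(-1008368 + 3783025 + 2989465) = -1*5764122 = -5764122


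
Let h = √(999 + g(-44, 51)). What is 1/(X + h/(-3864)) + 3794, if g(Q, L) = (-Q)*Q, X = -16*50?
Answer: 36253621226518178/9555517440937 + 3864*I*√937/9555517440937 ≈ 3794.0 + 1.2378e-8*I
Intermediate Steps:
X = -800
g(Q, L) = -Q²
h = I*√937 (h = √(999 - 1*(-44)²) = √(999 - 1*1936) = √(999 - 1936) = √(-937) = I*√937 ≈ 30.61*I)
1/(X + h/(-3864)) + 3794 = 1/(-800 + (I*√937)/(-3864)) + 3794 = 1/(-800 + (I*√937)*(-1/3864)) + 3794 = 1/(-800 - I*√937/3864) + 3794 = 3794 + 1/(-800 - I*√937/3864)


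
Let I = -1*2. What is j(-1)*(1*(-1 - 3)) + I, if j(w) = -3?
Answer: 10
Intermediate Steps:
I = -2
j(-1)*(1*(-1 - 3)) + I = -3*(-1 - 3) - 2 = -3*(-4) - 2 = 12 - 2 = 10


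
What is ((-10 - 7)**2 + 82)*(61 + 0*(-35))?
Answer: 22631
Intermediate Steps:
((-10 - 7)**2 + 82)*(61 + 0*(-35)) = ((-17)**2 + 82)*(61 + 0) = (289 + 82)*61 = 371*61 = 22631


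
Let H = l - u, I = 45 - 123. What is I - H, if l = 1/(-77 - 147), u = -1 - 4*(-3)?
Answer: -15007/224 ≈ -66.995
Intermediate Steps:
u = 11 (u = -1 + 12 = 11)
l = -1/224 (l = 1/(-224) = -1/224 ≈ -0.0044643)
I = -78
H = -2465/224 (H = -1/224 - 1*11 = -1/224 - 11 = -2465/224 ≈ -11.004)
I - H = -78 - 1*(-2465/224) = -78 + 2465/224 = -15007/224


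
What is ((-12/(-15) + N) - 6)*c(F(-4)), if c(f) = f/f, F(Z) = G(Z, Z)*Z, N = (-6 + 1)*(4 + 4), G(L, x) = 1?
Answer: -226/5 ≈ -45.200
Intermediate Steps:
N = -40 (N = -5*8 = -40)
F(Z) = Z (F(Z) = 1*Z = Z)
c(f) = 1
((-12/(-15) + N) - 6)*c(F(-4)) = ((-12/(-15) - 40) - 6)*1 = ((-12*(-1/15) - 40) - 6)*1 = ((4/5 - 40) - 6)*1 = (-196/5 - 6)*1 = -226/5*1 = -226/5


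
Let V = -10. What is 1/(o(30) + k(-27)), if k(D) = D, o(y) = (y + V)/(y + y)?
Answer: -3/80 ≈ -0.037500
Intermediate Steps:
o(y) = (-10 + y)/(2*y) (o(y) = (y - 10)/(y + y) = (-10 + y)/((2*y)) = (-10 + y)*(1/(2*y)) = (-10 + y)/(2*y))
1/(o(30) + k(-27)) = 1/((1/2)*(-10 + 30)/30 - 27) = 1/((1/2)*(1/30)*20 - 27) = 1/(1/3 - 27) = 1/(-80/3) = -3/80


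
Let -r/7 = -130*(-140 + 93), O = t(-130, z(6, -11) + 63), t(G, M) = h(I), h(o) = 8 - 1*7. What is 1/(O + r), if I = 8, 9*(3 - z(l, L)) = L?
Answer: -1/42769 ≈ -2.3381e-5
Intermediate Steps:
z(l, L) = 3 - L/9
h(o) = 1 (h(o) = 8 - 7 = 1)
t(G, M) = 1
O = 1
r = -42770 (r = -(-910)*(-140 + 93) = -(-910)*(-47) = -7*6110 = -42770)
1/(O + r) = 1/(1 - 42770) = 1/(-42769) = -1/42769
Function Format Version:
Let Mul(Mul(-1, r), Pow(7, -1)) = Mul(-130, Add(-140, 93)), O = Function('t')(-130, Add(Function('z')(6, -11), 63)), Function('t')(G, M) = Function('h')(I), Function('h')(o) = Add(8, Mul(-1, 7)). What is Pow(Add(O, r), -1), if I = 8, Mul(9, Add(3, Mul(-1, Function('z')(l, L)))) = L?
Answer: Rational(-1, 42769) ≈ -2.3381e-5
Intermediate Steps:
Function('z')(l, L) = Add(3, Mul(Rational(-1, 9), L))
Function('h')(o) = 1 (Function('h')(o) = Add(8, -7) = 1)
Function('t')(G, M) = 1
O = 1
r = -42770 (r = Mul(-7, Mul(-130, Add(-140, 93))) = Mul(-7, Mul(-130, -47)) = Mul(-7, 6110) = -42770)
Pow(Add(O, r), -1) = Pow(Add(1, -42770), -1) = Pow(-42769, -1) = Rational(-1, 42769)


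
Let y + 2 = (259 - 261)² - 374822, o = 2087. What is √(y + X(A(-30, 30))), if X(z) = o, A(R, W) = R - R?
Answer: I*√372733 ≈ 610.52*I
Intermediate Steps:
A(R, W) = 0
X(z) = 2087
y = -374820 (y = -2 + ((259 - 261)² - 374822) = -2 + ((-2)² - 374822) = -2 + (4 - 374822) = -2 - 374818 = -374820)
√(y + X(A(-30, 30))) = √(-374820 + 2087) = √(-372733) = I*√372733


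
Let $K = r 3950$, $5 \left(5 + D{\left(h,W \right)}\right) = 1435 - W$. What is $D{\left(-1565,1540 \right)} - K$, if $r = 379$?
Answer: $-1497076$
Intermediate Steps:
$D{\left(h,W \right)} = 282 - \frac{W}{5}$ ($D{\left(h,W \right)} = -5 + \frac{1435 - W}{5} = -5 - \left(-287 + \frac{W}{5}\right) = 282 - \frac{W}{5}$)
$K = 1497050$ ($K = 379 \cdot 3950 = 1497050$)
$D{\left(-1565,1540 \right)} - K = \left(282 - 308\right) - 1497050 = -26 - 1497050 = -1497076$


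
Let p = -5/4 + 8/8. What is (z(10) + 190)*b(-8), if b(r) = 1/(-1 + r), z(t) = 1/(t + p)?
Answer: -7414/351 ≈ -21.122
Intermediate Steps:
p = -1/4 (p = -5*1/4 + 8*(1/8) = -5/4 + 1 = -1/4 ≈ -0.25000)
z(t) = 1/(-1/4 + t) (z(t) = 1/(t - 1/4) = 1/(-1/4 + t))
(z(10) + 190)*b(-8) = (4/(-1 + 4*10) + 190)/(-1 - 8) = (4/(-1 + 40) + 190)/(-9) = (4/39 + 190)*(-1/9) = (7414/39)*(-1/9) = -7414/351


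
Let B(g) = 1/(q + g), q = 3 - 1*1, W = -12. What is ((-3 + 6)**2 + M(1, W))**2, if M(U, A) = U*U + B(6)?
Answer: 6561/64 ≈ 102.52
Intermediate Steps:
q = 2 (q = 3 - 1 = 2)
B(g) = 1/(2 + g)
M(U, A) = 1/8 + U**2 (M(U, A) = U*U + 1/(2 + 6) = U**2 + 1/8 = 1/8 + U**2)
((-3 + 6)**2 + M(1, W))**2 = ((-3 + 6)**2 + (1/8 + 1**2))**2 = (3**2 + (1/8 + 1))**2 = (9 + 9/8)**2 = (81/8)**2 = 6561/64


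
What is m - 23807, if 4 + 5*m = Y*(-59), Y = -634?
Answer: -81633/5 ≈ -16327.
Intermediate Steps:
m = 37402/5 (m = -⅘ + (-634*(-59))/5 = -⅘ + (⅕)*37406 = -⅘ + 37406/5 = 37402/5 ≈ 7480.4)
m - 23807 = 37402/5 - 23807 = -81633/5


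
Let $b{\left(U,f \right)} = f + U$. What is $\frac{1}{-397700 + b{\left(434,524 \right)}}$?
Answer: $- \frac{1}{396742} \approx -2.5205 \cdot 10^{-6}$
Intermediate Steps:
$b{\left(U,f \right)} = U + f$
$\frac{1}{-397700 + b{\left(434,524 \right)}} = \frac{1}{-397700 + \left(434 + 524\right)} = \frac{1}{-397700 + 958} = \frac{1}{-396742} = - \frac{1}{396742}$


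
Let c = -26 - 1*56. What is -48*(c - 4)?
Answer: 4128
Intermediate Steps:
c = -82 (c = -26 - 56 = -82)
-48*(c - 4) = -48*(-82 - 4) = -48*(-86) = 4128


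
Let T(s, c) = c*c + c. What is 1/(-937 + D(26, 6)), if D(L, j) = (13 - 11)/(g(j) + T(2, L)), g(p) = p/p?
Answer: -703/658709 ≈ -0.0010672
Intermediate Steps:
g(p) = 1
T(s, c) = c + c² (T(s, c) = c² + c = c + c²)
D(L, j) = 2/(1 + L*(1 + L)) (D(L, j) = (13 - 11)/(1 + L*(1 + L)) = 2/(1 + L*(1 + L)))
1/(-937 + D(26, 6)) = 1/(-937 + 2/(1 + 26*(1 + 26))) = 1/(-937 + 2/(1 + 26*27)) = 1/(-937 + 2/(1 + 702)) = 1/(-937 + 2/703) = 1/(-658709/703) = -703/658709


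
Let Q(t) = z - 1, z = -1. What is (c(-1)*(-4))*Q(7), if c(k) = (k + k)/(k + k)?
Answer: 8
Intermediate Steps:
c(k) = 1 (c(k) = (2*k)/((2*k)) = (2*k)*(1/(2*k)) = 1)
Q(t) = -2 (Q(t) = -1 - 1 = -2)
(c(-1)*(-4))*Q(7) = (1*(-4))*(-2) = -4*(-2) = 8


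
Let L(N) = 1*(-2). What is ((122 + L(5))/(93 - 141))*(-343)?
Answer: 1715/2 ≈ 857.50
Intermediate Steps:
L(N) = -2
((122 + L(5))/(93 - 141))*(-343) = ((122 - 2)/(93 - 141))*(-343) = (120/(-48))*(-343) = (120*(-1/48))*(-343) = -5/2*(-343) = 1715/2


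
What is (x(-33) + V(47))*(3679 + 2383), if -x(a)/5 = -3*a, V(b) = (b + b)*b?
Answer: 23781226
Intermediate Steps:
V(b) = 2*b² (V(b) = (2*b)*b = 2*b²)
x(a) = 15*a (x(a) = -(-15)*a = 15*a)
(x(-33) + V(47))*(3679 + 2383) = (15*(-33) + 2*47²)*(3679 + 2383) = (-495 + 2*2209)*6062 = (-495 + 4418)*6062 = 3923*6062 = 23781226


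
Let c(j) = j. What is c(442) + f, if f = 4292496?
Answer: 4292938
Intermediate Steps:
c(442) + f = 442 + 4292496 = 4292938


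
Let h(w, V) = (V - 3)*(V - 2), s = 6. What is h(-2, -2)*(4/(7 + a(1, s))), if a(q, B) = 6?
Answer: 80/13 ≈ 6.1538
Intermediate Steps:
h(w, V) = (-3 + V)*(-2 + V)
h(-2, -2)*(4/(7 + a(1, s))) = (6 + (-2)² - 5*(-2))*(4/(7 + 6)) = (6 + 4 + 10)*(4/13) = 20*(4*(1/13)) = 20*(4/13) = 80/13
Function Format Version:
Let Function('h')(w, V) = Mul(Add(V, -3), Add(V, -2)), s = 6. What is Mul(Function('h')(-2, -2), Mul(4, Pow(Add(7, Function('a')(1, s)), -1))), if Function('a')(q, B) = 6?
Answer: Rational(80, 13) ≈ 6.1538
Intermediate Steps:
Function('h')(w, V) = Mul(Add(-3, V), Add(-2, V))
Mul(Function('h')(-2, -2), Mul(4, Pow(Add(7, Function('a')(1, s)), -1))) = Mul(Add(6, Pow(-2, 2), Mul(-5, -2)), Mul(4, Pow(Add(7, 6), -1))) = Mul(Add(6, 4, 10), Mul(4, Pow(13, -1))) = Mul(20, Mul(4, Rational(1, 13))) = Mul(20, Rational(4, 13)) = Rational(80, 13)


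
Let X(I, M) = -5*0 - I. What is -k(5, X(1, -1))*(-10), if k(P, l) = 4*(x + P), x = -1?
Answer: 160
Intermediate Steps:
X(I, M) = -I (X(I, M) = 0 - I = -I)
k(P, l) = -4 + 4*P (k(P, l) = 4*(-1 + P) = -4 + 4*P)
-k(5, X(1, -1))*(-10) = -(-4 + 4*5)*(-10) = -(-4 + 20)*(-10) = -1*16*(-10) = -16*(-10) = 160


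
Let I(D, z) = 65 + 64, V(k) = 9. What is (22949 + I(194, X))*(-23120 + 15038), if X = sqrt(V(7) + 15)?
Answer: -186516396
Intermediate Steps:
X = 2*sqrt(6) (X = sqrt(9 + 15) = sqrt(24) = 2*sqrt(6) ≈ 4.8990)
I(D, z) = 129
(22949 + I(194, X))*(-23120 + 15038) = (22949 + 129)*(-23120 + 15038) = 23078*(-8082) = -186516396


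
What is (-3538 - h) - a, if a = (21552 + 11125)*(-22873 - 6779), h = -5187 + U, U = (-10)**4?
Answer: 968930053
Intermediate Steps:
U = 10000
h = 4813 (h = -5187 + 10000 = 4813)
a = -968938404 (a = 32677*(-29652) = -968938404)
(-3538 - h) - a = (-3538 - 1*4813) - 1*(-968938404) = (-3538 - 4813) + 968938404 = -8351 + 968938404 = 968930053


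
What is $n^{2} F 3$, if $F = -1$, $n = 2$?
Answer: $-12$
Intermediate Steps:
$n^{2} F 3 = 2^{2} \left(-1\right) 3 = 4 \left(-1\right) 3 = \left(-4\right) 3 = -12$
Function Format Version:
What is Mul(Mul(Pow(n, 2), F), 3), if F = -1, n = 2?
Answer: -12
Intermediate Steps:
Mul(Mul(Pow(n, 2), F), 3) = Mul(Mul(Pow(2, 2), -1), 3) = Mul(Mul(4, -1), 3) = Mul(-4, 3) = -12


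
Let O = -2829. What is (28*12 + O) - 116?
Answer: -2609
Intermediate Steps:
(28*12 + O) - 116 = (28*12 - 2829) - 116 = (336 - 2829) - 116 = -2493 - 116 = -2609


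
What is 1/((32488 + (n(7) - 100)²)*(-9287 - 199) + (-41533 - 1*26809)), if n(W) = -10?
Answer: -1/423030110 ≈ -2.3639e-9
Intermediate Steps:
1/((32488 + (n(7) - 100)²)*(-9287 - 199) + (-41533 - 1*26809)) = 1/((32488 + (-10 - 100)²)*(-9287 - 199) + (-41533 - 1*26809)) = 1/((32488 + (-110)²)*(-9486) + (-41533 - 26809)) = 1/((32488 + 12100)*(-9486) - 68342) = 1/(44588*(-9486) - 68342) = 1/(-422961768 - 68342) = 1/(-423030110) = -1/423030110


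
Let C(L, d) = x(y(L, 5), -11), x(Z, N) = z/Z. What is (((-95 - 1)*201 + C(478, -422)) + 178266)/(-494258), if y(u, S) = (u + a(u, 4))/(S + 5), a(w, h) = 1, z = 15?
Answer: -38073390/118374791 ≈ -0.32163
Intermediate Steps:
y(u, S) = (1 + u)/(5 + S) (y(u, S) = (u + 1)/(S + 5) = (1 + u)/(5 + S))
x(Z, N) = 15/Z
C(L, d) = 15/(⅒ + L/10) (C(L, d) = 15/(((1 + L)/(5 + 5))) = 15/(((1 + L)/10)) = 15/(⅒ + L/10))
(((-95 - 1)*201 + C(478, -422)) + 178266)/(-494258) = (((-95 - 1)*201 + 150/(1 + 478)) + 178266)/(-494258) = ((-96*201 + 150/479) + 178266)*(-1/494258) = ((-19296 + 150*(1/479)) + 178266)*(-1/494258) = ((-19296 + 150/479) + 178266)*(-1/494258) = (-9242634/479 + 178266)*(-1/494258) = (76146780/479)*(-1/494258) = -38073390/118374791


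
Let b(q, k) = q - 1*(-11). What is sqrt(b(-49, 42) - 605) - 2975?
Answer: -2975 + I*sqrt(643) ≈ -2975.0 + 25.357*I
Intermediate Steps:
b(q, k) = 11 + q (b(q, k) = q + 11 = 11 + q)
sqrt(b(-49, 42) - 605) - 2975 = sqrt((11 - 49) - 605) - 2975 = sqrt(-38 - 605) - 2975 = sqrt(-643) - 2975 = I*sqrt(643) - 2975 = -2975 + I*sqrt(643)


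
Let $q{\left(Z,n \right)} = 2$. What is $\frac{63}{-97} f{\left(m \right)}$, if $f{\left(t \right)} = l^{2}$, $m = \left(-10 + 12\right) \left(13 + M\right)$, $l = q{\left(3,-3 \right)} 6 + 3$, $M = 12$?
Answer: $- \frac{14175}{97} \approx -146.13$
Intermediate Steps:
$l = 15$ ($l = 2 \cdot 6 + 3 = 12 + 3 = 15$)
$m = 50$ ($m = \left(-10 + 12\right) \left(13 + 12\right) = 2 \cdot 25 = 50$)
$f{\left(t \right)} = 225$ ($f{\left(t \right)} = 15^{2} = 225$)
$\frac{63}{-97} f{\left(m \right)} = \frac{63}{-97} \cdot 225 = 63 \left(- \frac{1}{97}\right) 225 = \left(- \frac{63}{97}\right) 225 = - \frac{14175}{97}$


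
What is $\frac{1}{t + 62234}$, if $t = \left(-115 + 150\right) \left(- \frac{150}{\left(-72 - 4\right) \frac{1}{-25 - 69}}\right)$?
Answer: $\frac{19}{1059071} \approx 1.794 \cdot 10^{-5}$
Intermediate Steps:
$t = - \frac{123375}{19}$ ($t = 35 \left(- \frac{150}{\left(-76\right) \frac{1}{-94}}\right) = 35 \left(- \frac{150}{\left(-76\right) \left(- \frac{1}{94}\right)}\right) = 35 \left(- \frac{150}{\frac{38}{47}}\right) = 35 \left(\left(-150\right) \frac{47}{38}\right) = 35 \left(- \frac{3525}{19}\right) = - \frac{123375}{19} \approx -6493.4$)
$\frac{1}{t + 62234} = \frac{1}{- \frac{123375}{19} + 62234} = \frac{1}{\frac{1059071}{19}} = \frac{19}{1059071}$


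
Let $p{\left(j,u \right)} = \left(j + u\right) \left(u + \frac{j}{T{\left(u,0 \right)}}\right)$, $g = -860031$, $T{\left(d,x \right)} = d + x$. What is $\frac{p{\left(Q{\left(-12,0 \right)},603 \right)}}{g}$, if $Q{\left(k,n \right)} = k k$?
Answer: $- \frac{3354611}{6402453} \approx -0.52396$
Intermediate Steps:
$Q{\left(k,n \right)} = k^{2}$
$p{\left(j,u \right)} = \left(j + u\right) \left(u + \frac{j}{u}\right)$ ($p{\left(j,u \right)} = \left(j + u\right) \left(u + \frac{j}{u + 0}\right) = \left(j + u\right) \left(u + \frac{j}{u}\right)$)
$\frac{p{\left(Q{\left(-12,0 \right)},603 \right)}}{g} = \frac{\left(-12\right)^{2} + 603^{2} + \left(-12\right)^{2} \cdot 603 + \frac{\left(\left(-12\right)^{2}\right)^{2}}{603}}{-860031} = \left(144 + 363609 + 144 \cdot 603 + 144^{2} \cdot \frac{1}{603}\right) \left(- \frac{1}{860031}\right) = \left(144 + 363609 + 86832 + 20736 \cdot \frac{1}{603}\right) \left(- \frac{1}{860031}\right) = \left(144 + 363609 + 86832 + \frac{2304}{67}\right) \left(- \frac{1}{860031}\right) = \frac{30191499}{67} \left(- \frac{1}{860031}\right) = - \frac{3354611}{6402453}$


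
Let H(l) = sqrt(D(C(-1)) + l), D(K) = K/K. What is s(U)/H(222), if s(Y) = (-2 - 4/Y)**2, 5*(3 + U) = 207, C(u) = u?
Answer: 10201*sqrt(223)/513792 ≈ 0.29649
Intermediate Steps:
U = 192/5 (U = -3 + (1/5)*207 = -3 + 207/5 = 192/5 ≈ 38.400)
D(K) = 1
s(Y) = (-2 - 4/Y)**2
H(l) = sqrt(1 + l)
s(U)/H(222) = (4*(2 + 192/5)**2/(192/5)**2)/(sqrt(1 + 222)) = (4*(25/36864)*(202/5)**2)/(sqrt(223)) = (4*(25/36864)*(40804/25))*(sqrt(223)/223) = 10201*(sqrt(223)/223)/2304 = 10201*sqrt(223)/513792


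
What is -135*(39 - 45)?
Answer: 810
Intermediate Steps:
-135*(39 - 45) = -135*(-6) = 810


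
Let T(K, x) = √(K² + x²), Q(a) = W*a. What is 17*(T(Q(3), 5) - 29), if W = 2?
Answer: -493 + 17*√61 ≈ -360.23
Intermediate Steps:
Q(a) = 2*a
17*(T(Q(3), 5) - 29) = 17*(√((2*3)² + 5²) - 29) = 17*(√(6² + 25) - 29) = 17*(√(36 + 25) - 29) = 17*(√61 - 29) = 17*(-29 + √61) = -493 + 17*√61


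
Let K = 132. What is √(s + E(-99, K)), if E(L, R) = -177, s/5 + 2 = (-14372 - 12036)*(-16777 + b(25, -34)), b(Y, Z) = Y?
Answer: √2211933893 ≈ 47031.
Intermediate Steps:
s = 2211934070 (s = -10 + 5*((-14372 - 12036)*(-16777 + 25)) = -10 + 5*(-26408*(-16752)) = -10 + 5*442386816 = -10 + 2211934080 = 2211934070)
√(s + E(-99, K)) = √(2211934070 - 177) = √2211933893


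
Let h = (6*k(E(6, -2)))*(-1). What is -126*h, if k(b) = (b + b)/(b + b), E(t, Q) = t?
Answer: 756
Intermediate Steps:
k(b) = 1 (k(b) = (2*b)/((2*b)) = (2*b)*(1/(2*b)) = 1)
h = -6 (h = (6*1)*(-1) = 6*(-1) = -6)
-126*h = -126*(-6) = 756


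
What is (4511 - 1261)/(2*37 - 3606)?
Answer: -1625/1766 ≈ -0.92016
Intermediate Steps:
(4511 - 1261)/(2*37 - 3606) = 3250/(74 - 3606) = 3250/(-3532) = 3250*(-1/3532) = -1625/1766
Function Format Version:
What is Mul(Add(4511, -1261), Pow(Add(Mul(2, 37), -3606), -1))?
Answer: Rational(-1625, 1766) ≈ -0.92016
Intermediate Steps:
Mul(Add(4511, -1261), Pow(Add(Mul(2, 37), -3606), -1)) = Mul(3250, Pow(Add(74, -3606), -1)) = Mul(3250, Pow(-3532, -1)) = Mul(3250, Rational(-1, 3532)) = Rational(-1625, 1766)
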